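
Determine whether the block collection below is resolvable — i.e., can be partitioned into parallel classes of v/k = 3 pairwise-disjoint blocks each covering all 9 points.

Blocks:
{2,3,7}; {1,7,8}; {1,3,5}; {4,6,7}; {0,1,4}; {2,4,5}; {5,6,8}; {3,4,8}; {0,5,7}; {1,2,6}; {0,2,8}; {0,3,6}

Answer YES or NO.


v = 9, block size k = 3, number of blocks = 12.
For resolvability, blocks must partition into parallel classes of size v/k = 3.
Total blocks must therefore be a multiple of 3: 12 = 3·4 + 0 ⇒ divisible ✓.
Greedy packing gives 4 candidate class(es). Each should be a full parallel class (size 3, covers all 9 points).
  Class 1 (3 blocks): {2,3,7}; {0,1,4}; {5,6,8}. Points covered: [0, 1, 2, 3, 4, 5, 6, 7, 8].
  Class 2 (3 blocks): {1,7,8}; {2,4,5}; {0,3,6}. Points covered: [0, 1, 2, 3, 4, 5, 6, 7, 8].
  Class 3 (3 blocks): {1,3,5}; {4,6,7}; {0,2,8}. Points covered: [0, 1, 2, 3, 4, 5, 6, 7, 8].
  Class 4 (3 blocks): {3,4,8}; {0,5,7}; {1,2,6}. Points covered: [0, 1, 2, 3, 4, 5, 6, 7, 8].
All classes full (size 3)? YES. All classes cover every point? YES.
Resolvable? YES.

YES


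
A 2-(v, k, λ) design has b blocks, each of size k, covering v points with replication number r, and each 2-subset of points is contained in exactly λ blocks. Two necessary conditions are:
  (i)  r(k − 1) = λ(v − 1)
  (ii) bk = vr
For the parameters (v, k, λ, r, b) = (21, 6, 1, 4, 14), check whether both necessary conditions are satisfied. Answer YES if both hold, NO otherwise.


Condition (i): r(k − 1) = 4·5 = 20; λ(v − 1) = 1·20 = 20. Match? YES.
Condition (ii): bk = 14·6 = 84; vr = 21·4 = 84. Match? YES.
Both conditions hold? YES.

YES


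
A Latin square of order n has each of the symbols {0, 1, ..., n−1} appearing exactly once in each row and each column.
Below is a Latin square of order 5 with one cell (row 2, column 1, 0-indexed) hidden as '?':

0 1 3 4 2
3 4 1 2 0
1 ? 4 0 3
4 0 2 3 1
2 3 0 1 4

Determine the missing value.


Row 2 contains symbols [0, 1, 3, 4] — missing [2].
Column 1 contains symbols [0, 1, 3, 4] — missing [2].
The missing symbol must appear in both missing sets; intersection = [2].
Therefore the hidden value is 2.

Missing value = 2.


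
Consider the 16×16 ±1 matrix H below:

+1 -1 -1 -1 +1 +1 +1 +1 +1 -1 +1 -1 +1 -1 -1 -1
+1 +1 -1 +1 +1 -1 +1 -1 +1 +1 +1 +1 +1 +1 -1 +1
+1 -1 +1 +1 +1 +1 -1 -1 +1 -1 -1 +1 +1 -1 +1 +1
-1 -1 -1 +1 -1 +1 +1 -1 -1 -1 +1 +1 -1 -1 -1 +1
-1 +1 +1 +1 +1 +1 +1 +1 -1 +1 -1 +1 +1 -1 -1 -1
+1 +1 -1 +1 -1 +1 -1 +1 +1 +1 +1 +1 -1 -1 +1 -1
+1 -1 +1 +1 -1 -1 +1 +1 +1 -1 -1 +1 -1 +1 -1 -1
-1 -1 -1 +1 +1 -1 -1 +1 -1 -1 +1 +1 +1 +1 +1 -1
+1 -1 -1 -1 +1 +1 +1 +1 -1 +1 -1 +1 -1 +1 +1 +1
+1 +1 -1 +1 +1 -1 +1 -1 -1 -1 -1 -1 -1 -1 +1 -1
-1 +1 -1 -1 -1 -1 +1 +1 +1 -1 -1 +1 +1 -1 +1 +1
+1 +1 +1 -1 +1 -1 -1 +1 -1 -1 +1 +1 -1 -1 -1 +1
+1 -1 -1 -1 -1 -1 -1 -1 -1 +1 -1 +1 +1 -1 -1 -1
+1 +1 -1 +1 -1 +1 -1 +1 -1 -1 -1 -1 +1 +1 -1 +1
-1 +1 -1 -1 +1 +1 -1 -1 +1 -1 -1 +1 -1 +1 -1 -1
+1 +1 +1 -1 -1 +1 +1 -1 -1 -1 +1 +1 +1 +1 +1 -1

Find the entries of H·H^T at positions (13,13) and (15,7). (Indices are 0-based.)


Row 7 of H: [-1, -1, -1, 1, 1, -1, -1, 1, -1, -1, 1, 1, 1, 1, 1, -1].
Row 13 of H: [1, 1, -1, 1, -1, 1, -1, 1, -1, -1, -1, -1, 1, 1, -1, 1].
Row 15 of H: [1, 1, 1, -1, -1, 1, 1, -1, -1, -1, 1, 1, 1, 1, 1, -1].
(H·H^T)[13][13] = Σ_j H[13][j]·H[13][j] = (1)² + (1)² + (-1)² + (1)² + (-1)² + (1)² + (-1)² + (1)² + (-1)² + (-1)² + (-1)² + (-1)² + (1)² + (1)² + (-1)² + (1)² = 1 + 1 + 1 + 1 + 1 + 1 + 1 + 1 + 1 + 1 + 1 + 1 + 1 + 1 + 1 + 1 = 16.
(H·H^T)[15][7] = Σ_j H[15][j]·H[7][j] = (1)·(-1) + (1)·(-1) + (1)·(-1) + (-1)·(1) + (-1)·(1) + (1)·(-1) + (1)·(-1) + (-1)·(1) + (-1)·(-1) + (-1)·(-1) + (1)·(1) + (1)·(1) + (1)·(1) + (1)·(1) + (1)·(1) + (-1)·(-1) = -1 + -1 + -1 + -1 + -1 + -1 + -1 + -1 + 1 + 1 + 1 + 1 + 1 + 1 + 1 + 1 = 0.
So rows 15 and 7 are orthogonal; the diagonal entry equals n = 16.

(13,13) entry = 16; (15,7) entry = 0.


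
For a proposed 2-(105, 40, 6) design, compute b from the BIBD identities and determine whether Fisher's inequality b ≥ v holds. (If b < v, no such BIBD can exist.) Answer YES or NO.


r = λ(v − 1)/(k − 1) = 6·104/39 = 16.
b = vr/k = 105·16/40 = 42.
Fisher's inequality: b ≥ v ⇔ 42 ≥ 105? NO.

NO


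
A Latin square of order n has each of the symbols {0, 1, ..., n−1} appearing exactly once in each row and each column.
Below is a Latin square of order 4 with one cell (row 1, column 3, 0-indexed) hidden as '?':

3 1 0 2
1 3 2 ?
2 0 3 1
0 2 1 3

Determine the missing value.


Row 1 contains symbols [1, 2, 3] — missing [0].
Column 3 contains symbols [1, 2, 3] — missing [0].
The missing symbol must appear in both missing sets; intersection = [0].
Therefore the hidden value is 0.

Missing value = 0.


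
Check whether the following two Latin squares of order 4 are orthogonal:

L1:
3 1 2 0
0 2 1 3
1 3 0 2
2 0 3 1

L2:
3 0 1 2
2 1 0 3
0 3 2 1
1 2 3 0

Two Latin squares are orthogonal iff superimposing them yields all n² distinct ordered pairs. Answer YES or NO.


Form the n² = 16 superimposed pairs (L1[i][j], L2[i][j]), row by row (rows and columns indexed from 0):
row 0: (3,3) (1,0) (2,1) (0,2)
row 1: (0,2) (2,1) (1,0) (3,3)
row 2: (1,0) (3,3) (0,2) (2,1)
row 3: (2,1) (0,2) (3,3) (1,0)
Orthogonality requires all 16 pairs distinct.
But the pair (0,2) repeats: cell (0,3) has L1 = 0, L2 = 2, and cell (1,0) has L1 = 0, L2 = 2.
A repeated pair means some other pair never occurs (only 4 distinct pairs out of 16), so the squares are not orthogonal.
Conclusion: NO.

NO


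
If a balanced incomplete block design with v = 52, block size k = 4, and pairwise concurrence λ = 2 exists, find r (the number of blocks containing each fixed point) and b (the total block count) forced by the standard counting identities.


Any 2-(v, k, λ) BIBD satisfies two necessary conditions:
  (i)  Each point sits in r blocks, and counting incidences through any fixed point gives r(k − 1) = λ(v − 1), so r = λ(v − 1)/(k − 1).
  (ii) Total incidences bk = vr, so b = vr/k.
Step 1: r = λ(v − 1)/(k − 1) = 2·(52 − 1)/(4 − 1) = 2·51/3 = 102/3 = 34.
Step 2: b = vr/k = 52·34/4 = 1768/4 = 442.
Check integrality: r = 34 ∈ Z ✓, b = 442 ∈ Z ✓.
(These identities are necessary conditions: they determine r and b for any design with these parameters, but do not by themselves prove that one exists.)

r = 34, b = 442.


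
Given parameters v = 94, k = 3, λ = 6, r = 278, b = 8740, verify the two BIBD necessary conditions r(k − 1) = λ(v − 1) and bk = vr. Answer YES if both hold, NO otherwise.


Condition (i): r(k − 1) = 278·2 = 556; λ(v − 1) = 6·93 = 558. Match? NO.
Condition (ii): bk = 8740·3 = 26220; vr = 94·278 = 26132. Match? NO.
Both conditions hold? NO.

NO


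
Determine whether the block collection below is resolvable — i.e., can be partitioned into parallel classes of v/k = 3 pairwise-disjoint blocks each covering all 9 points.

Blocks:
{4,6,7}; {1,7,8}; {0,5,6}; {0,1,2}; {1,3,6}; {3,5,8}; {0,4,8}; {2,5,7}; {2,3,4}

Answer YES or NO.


v = 9, block size k = 3, number of blocks = 9.
For resolvability, blocks must partition into parallel classes of size v/k = 3.
Total blocks must therefore be a multiple of 3: 9 = 3·3 + 0 ⇒ divisible ✓.
Greedy packing gives 3 candidate class(es). Each should be a full parallel class (size 3, covers all 9 points).
  Class 1 (3 blocks): {4,6,7}; {0,1,2}; {3,5,8}. Points covered: [0, 1, 2, 3, 4, 5, 6, 7, 8].
  Class 2 (3 blocks): {1,7,8}; {0,5,6}; {2,3,4}. Points covered: [0, 1, 2, 3, 4, 5, 6, 7, 8].
  Class 3 (3 blocks): {1,3,6}; {0,4,8}; {2,5,7}. Points covered: [0, 1, 2, 3, 4, 5, 6, 7, 8].
All classes full (size 3)? YES. All classes cover every point? YES.
Resolvable? YES.

YES


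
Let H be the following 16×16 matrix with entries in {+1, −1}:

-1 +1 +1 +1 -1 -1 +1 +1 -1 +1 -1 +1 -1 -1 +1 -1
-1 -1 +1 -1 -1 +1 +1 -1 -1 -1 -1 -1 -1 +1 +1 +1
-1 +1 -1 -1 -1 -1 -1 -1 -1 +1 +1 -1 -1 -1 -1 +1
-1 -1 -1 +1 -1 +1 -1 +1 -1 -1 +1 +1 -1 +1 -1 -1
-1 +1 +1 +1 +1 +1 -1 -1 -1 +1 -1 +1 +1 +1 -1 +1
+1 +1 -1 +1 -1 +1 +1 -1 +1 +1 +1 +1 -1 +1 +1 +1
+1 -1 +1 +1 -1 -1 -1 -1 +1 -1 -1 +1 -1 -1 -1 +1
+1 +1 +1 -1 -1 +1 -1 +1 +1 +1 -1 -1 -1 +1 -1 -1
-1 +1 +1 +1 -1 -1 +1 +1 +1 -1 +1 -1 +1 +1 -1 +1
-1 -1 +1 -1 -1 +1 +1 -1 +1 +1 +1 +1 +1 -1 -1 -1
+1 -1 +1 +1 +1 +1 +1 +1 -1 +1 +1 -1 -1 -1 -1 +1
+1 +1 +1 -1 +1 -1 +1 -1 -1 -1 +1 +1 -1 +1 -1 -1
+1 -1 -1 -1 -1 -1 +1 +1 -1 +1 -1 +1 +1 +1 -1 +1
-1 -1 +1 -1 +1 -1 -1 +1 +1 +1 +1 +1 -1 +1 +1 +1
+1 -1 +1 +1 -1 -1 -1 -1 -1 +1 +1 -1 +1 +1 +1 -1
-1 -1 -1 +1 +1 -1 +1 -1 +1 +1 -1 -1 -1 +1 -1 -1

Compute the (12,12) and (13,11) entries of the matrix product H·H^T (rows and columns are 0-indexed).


Row 11 of H: [1, 1, 1, -1, 1, -1, 1, -1, -1, -1, 1, 1, -1, 1, -1, -1].
Row 12 of H: [1, -1, -1, -1, -1, -1, 1, 1, -1, 1, -1, 1, 1, 1, -1, 1].
Row 13 of H: [-1, -1, 1, -1, 1, -1, -1, 1, 1, 1, 1, 1, -1, 1, 1, 1].
(H·H^T)[12][12] = Σ_j H[12][j]·H[12][j] = (1)² + (-1)² + (-1)² + (-1)² + (-1)² + (-1)² + (1)² + (1)² + (-1)² + (1)² + (-1)² + (1)² + (1)² + (1)² + (-1)² + (1)² = 1 + 1 + 1 + 1 + 1 + 1 + 1 + 1 + 1 + 1 + 1 + 1 + 1 + 1 + 1 + 1 = 16.
(H·H^T)[13][11] = Σ_j H[13][j]·H[11][j] = (-1)·(1) + (-1)·(1) + (1)·(1) + (-1)·(-1) + (1)·(1) + (-1)·(-1) + (-1)·(1) + (1)·(-1) + (1)·(-1) + (1)·(-1) + (1)·(1) + (1)·(1) + (-1)·(-1) + (1)·(1) + (1)·(-1) + (1)·(-1) = -1 + -1 + 1 + 1 + 1 + 1 + -1 + -1 + -1 + -1 + 1 + 1 + 1 + 1 + -1 + -1 = 0.
So rows 13 and 11 are orthogonal; the diagonal entry equals n = 16.

(12,12) entry = 16; (13,11) entry = 0.


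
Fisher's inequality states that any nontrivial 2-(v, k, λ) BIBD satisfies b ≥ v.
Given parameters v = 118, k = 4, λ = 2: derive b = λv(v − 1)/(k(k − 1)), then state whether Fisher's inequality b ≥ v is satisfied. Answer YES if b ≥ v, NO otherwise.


r = λ(v − 1)/(k − 1) = 2·117/3 = 78.
b = vr/k = 118·78/4 = 2301.
Fisher's inequality: b ≥ v ⇔ 2301 ≥ 118? YES.

YES


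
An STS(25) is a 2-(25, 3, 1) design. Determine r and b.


An STS(v) is a 2-(v, 3, 1) BIBD: block size k = 3, λ = 1.
Replication: r(k − 1) = λ(v − 1) ⇒ r·2 = 25 − 1 = 24 ⇒ r = 12.
Block count: b = v(v − 1)/6 = 25·24/6 = 600/6 = 100.
(Check via bk = vr: 100·3 = 300 = 25·12 = 300 ✓.)

r = 12, b = 100.


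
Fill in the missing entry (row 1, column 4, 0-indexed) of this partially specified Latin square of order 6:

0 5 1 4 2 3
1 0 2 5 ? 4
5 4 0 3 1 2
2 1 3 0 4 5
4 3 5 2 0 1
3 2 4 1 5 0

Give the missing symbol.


Row 1 contains symbols [0, 1, 2, 4, 5] — missing [3].
Column 4 contains symbols [0, 1, 2, 4, 5] — missing [3].
The missing symbol must appear in both missing sets; intersection = [3].
Therefore the hidden value is 3.

Missing value = 3.


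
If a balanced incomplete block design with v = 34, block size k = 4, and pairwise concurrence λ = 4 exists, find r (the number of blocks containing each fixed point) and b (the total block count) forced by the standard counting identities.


Any 2-(v, k, λ) BIBD satisfies two necessary conditions:
  (i)  Each point sits in r blocks, and counting incidences through any fixed point gives r(k − 1) = λ(v − 1), so r = λ(v − 1)/(k − 1).
  (ii) Total incidences bk = vr, so b = vr/k.
Step 1: r = λ(v − 1)/(k − 1) = 4·(34 − 1)/(4 − 1) = 4·33/3 = 132/3 = 44.
Step 2: b = vr/k = 34·44/4 = 1496/4 = 374.
Check integrality: r = 44 ∈ Z ✓, b = 374 ∈ Z ✓.
(These identities are necessary conditions: they determine r and b for any design with these parameters, but do not by themselves prove that one exists.)

r = 44, b = 374.


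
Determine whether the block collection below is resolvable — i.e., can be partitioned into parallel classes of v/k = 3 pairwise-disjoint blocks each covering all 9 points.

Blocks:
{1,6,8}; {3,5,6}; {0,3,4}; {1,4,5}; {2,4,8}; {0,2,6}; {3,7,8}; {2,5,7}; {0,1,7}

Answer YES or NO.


v = 9, block size k = 3, number of blocks = 9.
For resolvability, blocks must partition into parallel classes of size v/k = 3.
Total blocks must therefore be a multiple of 3: 9 = 3·3 + 0 ⇒ divisible ✓.
Greedy packing gives 3 candidate class(es). Each should be a full parallel class (size 3, covers all 9 points).
  Class 1 (3 blocks): {1,6,8}; {0,3,4}; {2,5,7}. Points covered: [0, 1, 2, 3, 4, 5, 6, 7, 8].
  Class 2 (3 blocks): {3,5,6}; {2,4,8}; {0,1,7}. Points covered: [0, 1, 2, 3, 4, 5, 6, 7, 8].
  Class 3 (3 blocks): {1,4,5}; {0,2,6}; {3,7,8}. Points covered: [0, 1, 2, 3, 4, 5, 6, 7, 8].
All classes full (size 3)? YES. All classes cover every point? YES.
Resolvable? YES.

YES


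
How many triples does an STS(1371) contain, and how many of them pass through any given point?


An STS(v) is a 2-(v, 3, 1) BIBD: block size k = 3, λ = 1.
Replication: r(k − 1) = λ(v − 1) ⇒ r·2 = 1371 − 1 = 1370 ⇒ r = 685.
Block count: b = v(v − 1)/6 = 1371·1370/6 = 1878270/6 = 313045.
(Check via bk = vr: 313045·3 = 939135 = 1371·685 = 939135 ✓.)

r = 685, b = 313045.


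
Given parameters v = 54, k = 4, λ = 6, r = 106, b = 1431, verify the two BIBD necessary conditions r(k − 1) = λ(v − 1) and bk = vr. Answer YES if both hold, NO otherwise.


Condition (i): r(k − 1) = 106·3 = 318; λ(v − 1) = 6·53 = 318. Match? YES.
Condition (ii): bk = 1431·4 = 5724; vr = 54·106 = 5724. Match? YES.
Both conditions hold? YES.

YES


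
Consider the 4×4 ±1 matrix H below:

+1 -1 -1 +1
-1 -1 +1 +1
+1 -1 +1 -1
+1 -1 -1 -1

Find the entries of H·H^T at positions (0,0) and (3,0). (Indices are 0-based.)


Row 0 of H: [1, -1, -1, 1].
Row 3 of H: [1, -1, -1, -1].
(H·H^T)[0][0] = Σ_j H[0][j]·H[0][j] = (1)² + (-1)² + (-1)² + (1)² = 1 + 1 + 1 + 1 = 4.
(H·H^T)[3][0] = Σ_j H[3][j]·H[0][j] = (1)·(1) + (-1)·(-1) + (-1)·(-1) + (-1)·(1) = 1 + 1 + 1 + -1 = 2.
Rows 3 and 0 are not orthogonal (dot product = 2 ≠ 0), so H is not a Hadamard matrix.

(0,0) entry = 4; (3,0) entry = 2.


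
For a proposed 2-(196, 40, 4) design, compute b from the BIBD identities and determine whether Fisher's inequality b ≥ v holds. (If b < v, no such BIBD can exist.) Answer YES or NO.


b = λv(v − 1)/(k(k − 1)) = 4·196·195/(40·39) = 152880/1560 = 98.
Compare with v = 196: b < v, so Fisher's inequality fails.

NO


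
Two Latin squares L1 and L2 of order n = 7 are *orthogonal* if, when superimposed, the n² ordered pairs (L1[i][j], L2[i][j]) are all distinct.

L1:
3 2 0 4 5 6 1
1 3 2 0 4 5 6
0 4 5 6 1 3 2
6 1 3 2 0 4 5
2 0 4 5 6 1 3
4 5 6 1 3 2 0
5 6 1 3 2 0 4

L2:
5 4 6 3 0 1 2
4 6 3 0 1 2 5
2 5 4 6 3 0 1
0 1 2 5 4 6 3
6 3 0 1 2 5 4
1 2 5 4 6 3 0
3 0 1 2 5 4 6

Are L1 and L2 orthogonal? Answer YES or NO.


Form the n² = 49 superimposed pairs (L1[i][j], L2[i][j]), row by row (rows and columns indexed from 0):
row 0: (3,5) (2,4) (0,6) (4,3) (5,0) (6,1) (1,2)
row 1: (1,4) (3,6) (2,3) (0,0) (4,1) (5,2) (6,5)
row 2: (0,2) (4,5) (5,4) (6,6) (1,3) (3,0) (2,1)
row 3: (6,0) (1,1) (3,2) (2,5) (0,4) (4,6) (5,3)
row 4: (2,6) (0,3) (4,0) (5,1) (6,2) (1,5) (3,4)
row 5: (4,1) (5,2) (6,5) (1,4) (3,6) (2,3) (0,0)
row 6: (5,3) (6,0) (1,1) (3,2) (2,5) (0,4) (4,6)
Orthogonality requires all 49 pairs distinct.
But the pair (4,1) repeats: cell (1,4) has L1 = 4, L2 = 1, and cell (5,0) has L1 = 4, L2 = 1.
A repeated pair means some other pair never occurs (only 35 distinct pairs out of 49), so the squares are not orthogonal.
Conclusion: NO.

NO


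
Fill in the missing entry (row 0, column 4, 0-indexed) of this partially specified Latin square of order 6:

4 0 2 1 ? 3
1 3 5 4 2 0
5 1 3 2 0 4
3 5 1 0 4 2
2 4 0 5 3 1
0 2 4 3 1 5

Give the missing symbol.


Row 0 contains symbols [0, 1, 2, 3, 4] — missing [5].
Column 4 contains symbols [0, 1, 2, 3, 4] — missing [5].
The missing symbol must appear in both missing sets; intersection = [5].
Therefore the hidden value is 5.

Missing value = 5.


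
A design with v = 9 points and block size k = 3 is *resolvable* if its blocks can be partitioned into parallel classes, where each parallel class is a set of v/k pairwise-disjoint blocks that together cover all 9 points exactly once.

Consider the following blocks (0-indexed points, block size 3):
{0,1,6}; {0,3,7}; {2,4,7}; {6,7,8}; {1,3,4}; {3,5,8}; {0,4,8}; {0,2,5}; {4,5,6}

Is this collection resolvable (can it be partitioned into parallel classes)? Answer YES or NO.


v = 9, block size k = 3, number of blocks = 9.
For resolvability, blocks must partition into parallel classes of size v/k = 3.
Total blocks must therefore be a multiple of 3: 9 = 3·3 + 0 ⇒ divisible ✓.
Consider block {0,3,7}. The only other block(s) in the collection disjoint from it are {4,5,6} — just 1 block(s). Any parallel class containing {0,3,7} would need 2 other blocks each disjoint from it, so no parallel class of size 3 can contain {0,3,7}.
Since every block must belong to some parallel class in a resolution, the collection cannot be partitioned into parallel classes.
Resolvable? NO.

NO


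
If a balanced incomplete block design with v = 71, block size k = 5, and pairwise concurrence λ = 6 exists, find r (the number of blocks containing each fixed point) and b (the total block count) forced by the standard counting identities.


Any 2-(v, k, λ) BIBD satisfies two necessary conditions:
  (i)  Each point sits in r blocks, and counting incidences through any fixed point gives r(k − 1) = λ(v − 1), so r = λ(v − 1)/(k − 1).
  (ii) Total incidences bk = vr, so b = vr/k.
Step 1: r = λ(v − 1)/(k − 1) = 6·(71 − 1)/(5 − 1) = 6·70/4 = 420/4 = 105.
Step 2: b = vr/k = 71·105/5 = 7455/5 = 1491.
Check integrality: r = 105 ∈ Z ✓, b = 1491 ∈ Z ✓.
(These identities are necessary conditions: they determine r and b for any design with these parameters, but do not by themselves prove that one exists.)

r = 105, b = 1491.


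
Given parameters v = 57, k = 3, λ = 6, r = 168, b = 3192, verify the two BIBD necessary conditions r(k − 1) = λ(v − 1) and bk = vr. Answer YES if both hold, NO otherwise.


Condition (i): r(k − 1) = 168·2 = 336; λ(v − 1) = 6·56 = 336. Match? YES.
Condition (ii): bk = 3192·3 = 9576; vr = 57·168 = 9576. Match? YES.
Both conditions hold? YES.

YES


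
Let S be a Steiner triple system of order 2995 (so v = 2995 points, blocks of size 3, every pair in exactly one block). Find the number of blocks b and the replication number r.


An STS(v) is a 2-(v, 3, 1) BIBD: block size k = 3, λ = 1.
Replication: r(k − 1) = λ(v − 1) ⇒ r·2 = 2995 − 1 = 2994 ⇒ r = 1497.
Block count: bk = vr ⇒ b·3 = 2995·1497 = 4483515 ⇒ b = 1494505.

r = 1497, b = 1494505.


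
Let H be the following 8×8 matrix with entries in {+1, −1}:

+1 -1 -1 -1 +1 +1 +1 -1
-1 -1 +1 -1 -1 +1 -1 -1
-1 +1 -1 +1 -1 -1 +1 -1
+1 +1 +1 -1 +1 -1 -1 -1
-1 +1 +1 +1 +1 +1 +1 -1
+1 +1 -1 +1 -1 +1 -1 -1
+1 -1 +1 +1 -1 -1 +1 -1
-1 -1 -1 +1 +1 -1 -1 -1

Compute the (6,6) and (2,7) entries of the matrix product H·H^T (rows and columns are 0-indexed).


Row 2 of H: [-1, 1, -1, 1, -1, -1, 1, -1].
Row 6 of H: [1, -1, 1, 1, -1, -1, 1, -1].
Row 7 of H: [-1, -1, -1, 1, 1, -1, -1, -1].
(H·H^T)[6][6] = Σ_j H[6][j]·H[6][j] = (1)² + (-1)² + (1)² + (1)² + (-1)² + (-1)² + (1)² + (-1)² = 1 + 1 + 1 + 1 + 1 + 1 + 1 + 1 = 8.
(H·H^T)[2][7] = Σ_j H[2][j]·H[7][j] = (-1)·(-1) + (1)·(-1) + (-1)·(-1) + (1)·(1) + (-1)·(1) + (-1)·(-1) + (1)·(-1) + (-1)·(-1) = 1 + -1 + 1 + 1 + -1 + 1 + -1 + 1 = 2.
Rows 2 and 7 are not orthogonal (dot product = 2 ≠ 0), so H is not a Hadamard matrix.

(6,6) entry = 8; (2,7) entry = 2.


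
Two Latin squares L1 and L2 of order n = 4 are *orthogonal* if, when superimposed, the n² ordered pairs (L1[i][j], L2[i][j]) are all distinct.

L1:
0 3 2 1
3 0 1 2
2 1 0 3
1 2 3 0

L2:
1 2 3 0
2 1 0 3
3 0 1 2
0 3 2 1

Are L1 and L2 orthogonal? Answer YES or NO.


Form the n² = 16 superimposed pairs (L1[i][j], L2[i][j]), row by row (rows and columns indexed from 0):
row 0: (0,1) (3,2) (2,3) (1,0)
row 1: (3,2) (0,1) (1,0) (2,3)
row 2: (2,3) (1,0) (0,1) (3,2)
row 3: (1,0) (2,3) (3,2) (0,1)
Orthogonality requires all 16 pairs distinct.
But the pair (3,2) repeats: cell (0,1) has L1 = 3, L2 = 2, and cell (1,0) has L1 = 3, L2 = 2.
A repeated pair means some other pair never occurs (only 4 distinct pairs out of 16), so the squares are not orthogonal.
Conclusion: NO.

NO


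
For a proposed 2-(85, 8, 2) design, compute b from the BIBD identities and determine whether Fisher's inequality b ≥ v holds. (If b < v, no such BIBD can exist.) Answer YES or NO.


b = λv(v − 1)/(k(k − 1)) = 2·85·84/(8·7) = 14280/56 = 255.
Compare with v = 85: b ≥ v, so Fisher's inequality holds.

YES


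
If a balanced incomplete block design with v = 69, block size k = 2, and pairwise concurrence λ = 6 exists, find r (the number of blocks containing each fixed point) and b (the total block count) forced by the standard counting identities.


Any 2-(v, k, λ) BIBD satisfies two necessary conditions:
  (i)  Each point sits in r blocks, and counting incidences through any fixed point gives r(k − 1) = λ(v − 1), so r = λ(v − 1)/(k − 1).
  (ii) Total incidences bk = vr, so b = vr/k.
Step 1: r = λ(v − 1)/(k − 1) = 6·(69 − 1)/(2 − 1) = 6·68/1 = 408/1 = 408.
Step 2: b = vr/k = 69·408/2 = 28152/2 = 14076.
Check integrality: r = 408 ∈ Z ✓, b = 14076 ∈ Z ✓.
(These identities are necessary conditions: they determine r and b for any design with these parameters, but do not by themselves prove that one exists.)

r = 408, b = 14076.


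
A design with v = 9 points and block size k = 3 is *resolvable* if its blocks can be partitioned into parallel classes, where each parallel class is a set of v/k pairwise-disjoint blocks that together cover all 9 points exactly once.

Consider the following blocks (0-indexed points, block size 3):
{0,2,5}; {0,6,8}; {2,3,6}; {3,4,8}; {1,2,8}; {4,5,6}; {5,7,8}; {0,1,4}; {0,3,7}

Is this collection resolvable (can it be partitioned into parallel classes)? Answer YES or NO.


v = 9, block size k = 3, number of blocks = 9.
For resolvability, blocks must partition into parallel classes of size v/k = 3.
Total blocks must therefore be a multiple of 3: 9 = 3·3 + 0 ⇒ divisible ✓.
Consider block {0,2,5}. The only other block(s) in the collection disjoint from it are {3,4,8} — just 1 block(s). Any parallel class containing {0,2,5} would need 2 other blocks each disjoint from it, so no parallel class of size 3 can contain {0,2,5}.
Since every block must belong to some parallel class in a resolution, the collection cannot be partitioned into parallel classes.
Resolvable? NO.

NO


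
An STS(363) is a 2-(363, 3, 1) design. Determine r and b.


An STS(v) is a 2-(v, 3, 1) BIBD: block size k = 3, λ = 1.
Replication: r(k − 1) = λ(v − 1) ⇒ r·2 = 363 − 1 = 362 ⇒ r = 181.
Block count: b = v(v − 1)/6 = 363·362/6 = 131406/6 = 21901.

r = 181, b = 21901.


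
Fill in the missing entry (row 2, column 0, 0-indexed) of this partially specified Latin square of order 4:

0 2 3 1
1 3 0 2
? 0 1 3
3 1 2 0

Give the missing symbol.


Row 2 contains symbols [0, 1, 3] — missing [2].
Column 0 contains symbols [0, 1, 3] — missing [2].
The missing symbol must appear in both missing sets; intersection = [2].
Therefore the hidden value is 2.

Missing value = 2.


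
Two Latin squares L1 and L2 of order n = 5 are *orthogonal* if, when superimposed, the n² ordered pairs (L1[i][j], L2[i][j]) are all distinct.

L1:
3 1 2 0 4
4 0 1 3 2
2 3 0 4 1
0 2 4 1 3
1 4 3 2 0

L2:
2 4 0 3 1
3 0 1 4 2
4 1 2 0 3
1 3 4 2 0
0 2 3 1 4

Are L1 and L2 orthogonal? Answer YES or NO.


Form the n² = 25 superimposed pairs (L1[i][j], L2[i][j]), row by row (rows and columns indexed from 0):
row 0: (3,2) (1,4) (2,0) (0,3) (4,1)
row 1: (4,3) (0,0) (1,1) (3,4) (2,2)
row 2: (2,4) (3,1) (0,2) (4,0) (1,3)
row 3: (0,1) (2,3) (4,4) (1,2) (3,0)
row 4: (1,0) (4,2) (3,3) (2,1) (0,4)
Orthogonality requires all 25 pairs distinct.
Check by first coordinate: for each symbol s of L1, list the L2 entries in the n cells where L1 = s; they must all differ.
  L1 = 0: L2 entries (in reading order) 3, 0, 2, 1, 4 — all 5 distinct ✓
  L1 = 1: L2 entries (in reading order) 4, 1, 3, 2, 0 — all 5 distinct ✓
  L1 = 2: L2 entries (in reading order) 0, 2, 4, 3, 1 — all 5 distinct ✓
  L1 = 3: L2 entries (in reading order) 2, 4, 1, 0, 3 — all 5 distinct ✓
  L1 = 4: L2 entries (in reading order) 1, 3, 0, 4, 2 — all 5 distinct ✓
Every symbol of L1 meets every symbol of L2 exactly once, so all 25 pairs are distinct (25 of 25).
Conclusion: YES.

YES


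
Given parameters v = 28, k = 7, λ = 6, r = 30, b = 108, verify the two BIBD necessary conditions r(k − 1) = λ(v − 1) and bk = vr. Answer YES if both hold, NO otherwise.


Condition (i): r(k − 1) = 30·6 = 180; λ(v − 1) = 6·27 = 162. Match? NO.
Condition (ii): bk = 108·7 = 756; vr = 28·30 = 840. Match? NO.
Both conditions hold? NO.

NO


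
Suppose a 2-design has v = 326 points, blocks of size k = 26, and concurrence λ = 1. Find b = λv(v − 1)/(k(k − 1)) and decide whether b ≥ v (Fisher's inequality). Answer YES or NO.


r = λ(v − 1)/(k − 1) = 1·325/25 = 13.
b = vr/k = 326·13/26 = 163.
Fisher's inequality: b ≥ v ⇔ 163 ≥ 326? NO.

NO


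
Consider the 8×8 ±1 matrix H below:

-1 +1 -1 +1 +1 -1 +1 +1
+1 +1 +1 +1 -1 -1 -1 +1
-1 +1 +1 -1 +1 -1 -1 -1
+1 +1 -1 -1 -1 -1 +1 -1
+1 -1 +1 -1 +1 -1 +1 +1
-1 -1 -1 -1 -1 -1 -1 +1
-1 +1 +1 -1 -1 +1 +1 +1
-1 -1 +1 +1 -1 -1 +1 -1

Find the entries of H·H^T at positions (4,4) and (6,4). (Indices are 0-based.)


Row 4 of H: [1, -1, 1, -1, 1, -1, 1, 1].
Row 6 of H: [-1, 1, 1, -1, -1, 1, 1, 1].
(H·H^T)[4][4] = Σ_j H[4][j]·H[4][j] = (1)² + (-1)² + (1)² + (-1)² + (1)² + (-1)² + (1)² + (1)² = 1 + 1 + 1 + 1 + 1 + 1 + 1 + 1 = 8.
(H·H^T)[6][4] = Σ_j H[6][j]·H[4][j] = (-1)·(1) + (1)·(-1) + (1)·(1) + (-1)·(-1) + (-1)·(1) + (1)·(-1) + (1)·(1) + (1)·(1) = -1 + -1 + 1 + 1 + -1 + -1 + 1 + 1 = 0.
So rows 6 and 4 are orthogonal; the diagonal entry equals n = 8.

(4,4) entry = 8; (6,4) entry = 0.


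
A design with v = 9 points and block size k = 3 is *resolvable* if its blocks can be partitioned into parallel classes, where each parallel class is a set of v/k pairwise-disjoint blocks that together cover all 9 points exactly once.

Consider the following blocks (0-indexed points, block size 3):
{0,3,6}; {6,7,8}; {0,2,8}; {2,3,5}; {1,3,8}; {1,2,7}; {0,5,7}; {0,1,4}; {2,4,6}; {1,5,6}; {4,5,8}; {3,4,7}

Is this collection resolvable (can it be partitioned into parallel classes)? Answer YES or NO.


v = 9, block size k = 3, number of blocks = 12.
For resolvability, blocks must partition into parallel classes of size v/k = 3.
Total blocks must therefore be a multiple of 3: 12 = 3·4 + 0 ⇒ divisible ✓.
Greedy packing gives 4 candidate class(es). Each should be a full parallel class (size 3, covers all 9 points).
  Class 1 (3 blocks): {0,3,6}; {1,2,7}; {4,5,8}. Points covered: [0, 1, 2, 3, 4, 5, 6, 7, 8].
  Class 2 (3 blocks): {6,7,8}; {2,3,5}; {0,1,4}. Points covered: [0, 1, 2, 3, 4, 5, 6, 7, 8].
  Class 3 (3 blocks): {0,2,8}; {1,5,6}; {3,4,7}. Points covered: [0, 1, 2, 3, 4, 5, 6, 7, 8].
  Class 4 (3 blocks): {1,3,8}; {0,5,7}; {2,4,6}. Points covered: [0, 1, 2, 3, 4, 5, 6, 7, 8].
All classes full (size 3)? YES. All classes cover every point? YES.
Resolvable? YES.

YES


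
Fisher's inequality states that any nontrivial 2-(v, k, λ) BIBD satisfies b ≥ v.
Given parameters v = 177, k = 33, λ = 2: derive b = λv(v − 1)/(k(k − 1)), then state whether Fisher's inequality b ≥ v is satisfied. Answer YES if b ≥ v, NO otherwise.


b = λv(v − 1)/(k(k − 1)) = 2·177·176/(33·32) = 62304/1056 = 59.
Compare with v = 177: b < v, so Fisher's inequality fails.

NO


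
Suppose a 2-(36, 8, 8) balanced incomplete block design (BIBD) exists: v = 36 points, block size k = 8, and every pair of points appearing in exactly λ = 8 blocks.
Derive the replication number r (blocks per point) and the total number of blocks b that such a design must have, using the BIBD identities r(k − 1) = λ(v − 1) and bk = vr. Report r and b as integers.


Any 2-(v, k, λ) BIBD satisfies two necessary conditions:
  (i)  Each point sits in r blocks, and counting incidences through any fixed point gives r(k − 1) = λ(v − 1), so r = λ(v − 1)/(k − 1).
  (ii) Total incidences bk = vr, so b = vr/k.
Step 1: r = λ(v − 1)/(k − 1) = 8·(36 − 1)/(8 − 1) = 8·35/7 = 280/7 = 40.
Step 2: b = vr/k = 36·40/8 = 1440/8 = 180.
Check integrality: r = 40 ∈ Z ✓, b = 180 ∈ Z ✓.
(These identities are necessary conditions: they determine r and b for any design with these parameters, but do not by themselves prove that one exists.)

r = 40, b = 180.


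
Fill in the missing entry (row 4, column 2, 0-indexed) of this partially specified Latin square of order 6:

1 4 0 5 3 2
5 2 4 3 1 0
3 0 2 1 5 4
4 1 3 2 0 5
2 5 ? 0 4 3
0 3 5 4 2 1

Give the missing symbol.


Row 4 contains symbols [0, 2, 3, 4, 5] — missing [1].
Column 2 contains symbols [0, 2, 3, 4, 5] — missing [1].
The missing symbol must appear in both missing sets; intersection = [1].
Therefore the hidden value is 1.

Missing value = 1.


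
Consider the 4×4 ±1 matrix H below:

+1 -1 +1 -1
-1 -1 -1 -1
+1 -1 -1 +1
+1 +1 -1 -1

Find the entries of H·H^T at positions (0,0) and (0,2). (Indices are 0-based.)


Row 0 of H: [1, -1, 1, -1].
Row 2 of H: [1, -1, -1, 1].
(H·H^T)[0][0] = Σ_j H[0][j]·H[0][j] = (1)² + (-1)² + (1)² + (-1)² = 1 + 1 + 1 + 1 = 4.
(H·H^T)[0][2] = Σ_j H[0][j]·H[2][j] = (1)·(1) + (-1)·(-1) + (1)·(-1) + (-1)·(1) = 1 + 1 + -1 + -1 = 0.
So rows 0 and 2 are orthogonal; the diagonal entry equals n = 4.

(0,0) entry = 4; (0,2) entry = 0.


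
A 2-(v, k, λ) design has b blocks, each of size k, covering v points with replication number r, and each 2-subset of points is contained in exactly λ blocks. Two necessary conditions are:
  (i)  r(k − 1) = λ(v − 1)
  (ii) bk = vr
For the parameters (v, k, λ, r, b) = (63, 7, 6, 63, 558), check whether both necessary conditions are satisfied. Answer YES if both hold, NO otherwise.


Condition (i): r(k − 1) = 63·6 = 378; λ(v − 1) = 6·62 = 372. Match? NO.
Condition (ii): bk = 558·7 = 3906; vr = 63·63 = 3969. Match? NO.
Both conditions hold? NO.

NO


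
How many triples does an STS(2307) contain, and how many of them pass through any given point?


An STS(v) is a 2-(v, 3, 1) BIBD: block size k = 3, λ = 1.
Replication: r(k − 1) = λ(v − 1) ⇒ r·2 = 2307 − 1 = 2306 ⇒ r = 1153.
Block count: bk = vr ⇒ b·3 = 2307·1153 = 2659971 ⇒ b = 886657.

r = 1153, b = 886657.


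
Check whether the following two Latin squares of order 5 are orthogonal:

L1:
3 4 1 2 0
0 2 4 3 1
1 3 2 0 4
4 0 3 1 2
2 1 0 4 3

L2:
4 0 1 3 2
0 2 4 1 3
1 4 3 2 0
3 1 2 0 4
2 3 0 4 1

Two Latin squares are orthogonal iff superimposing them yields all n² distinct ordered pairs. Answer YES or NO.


Form the n² = 25 superimposed pairs (L1[i][j], L2[i][j]), row by row (rows and columns indexed from 0):
row 0: (3,4) (4,0) (1,1) (2,3) (0,2)
row 1: (0,0) (2,2) (4,4) (3,1) (1,3)
row 2: (1,1) (3,4) (2,3) (0,2) (4,0)
row 3: (4,3) (0,1) (3,2) (1,0) (2,4)
row 4: (2,2) (1,3) (0,0) (4,4) (3,1)
Orthogonality requires all 25 pairs distinct.
But the pair (1,1) repeats: cell (0,2) has L1 = 1, L2 = 1, and cell (2,0) has L1 = 1, L2 = 1.
A repeated pair means some other pair never occurs (only 15 distinct pairs out of 25), so the squares are not orthogonal.
Conclusion: NO.

NO


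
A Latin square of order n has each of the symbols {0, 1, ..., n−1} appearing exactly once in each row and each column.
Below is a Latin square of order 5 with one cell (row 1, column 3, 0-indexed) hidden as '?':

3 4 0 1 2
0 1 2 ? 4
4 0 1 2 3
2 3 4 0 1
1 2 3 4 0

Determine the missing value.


Row 1 contains symbols [0, 1, 2, 4] — missing [3].
Column 3 contains symbols [0, 1, 2, 4] — missing [3].
The missing symbol must appear in both missing sets; intersection = [3].
Therefore the hidden value is 3.

Missing value = 3.


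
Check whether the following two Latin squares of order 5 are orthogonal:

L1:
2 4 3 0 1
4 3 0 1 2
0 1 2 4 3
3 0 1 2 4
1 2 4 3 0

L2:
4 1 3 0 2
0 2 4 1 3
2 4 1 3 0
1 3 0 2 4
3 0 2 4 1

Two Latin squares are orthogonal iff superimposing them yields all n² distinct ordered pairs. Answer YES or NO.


Form the n² = 25 superimposed pairs (L1[i][j], L2[i][j]), row by row (rows and columns indexed from 0):
row 0: (2,4) (4,1) (3,3) (0,0) (1,2)
row 1: (4,0) (3,2) (0,4) (1,1) (2,3)
row 2: (0,2) (1,4) (2,1) (4,3) (3,0)
row 3: (3,1) (0,3) (1,0) (2,2) (4,4)
row 4: (1,3) (2,0) (4,2) (3,4) (0,1)
Orthogonality requires all 25 pairs distinct.
Check by first coordinate: for each symbol s of L1, list the L2 entries in the n cells where L1 = s; they must all differ.
  L1 = 0: L2 entries (in reading order) 0, 4, 2, 3, 1 — all 5 distinct ✓
  L1 = 1: L2 entries (in reading order) 2, 1, 4, 0, 3 — all 5 distinct ✓
  L1 = 2: L2 entries (in reading order) 4, 3, 1, 2, 0 — all 5 distinct ✓
  L1 = 3: L2 entries (in reading order) 3, 2, 0, 1, 4 — all 5 distinct ✓
  L1 = 4: L2 entries (in reading order) 1, 0, 3, 4, 2 — all 5 distinct ✓
Every symbol of L1 meets every symbol of L2 exactly once, so all 25 pairs are distinct (25 of 25).
Conclusion: YES.

YES


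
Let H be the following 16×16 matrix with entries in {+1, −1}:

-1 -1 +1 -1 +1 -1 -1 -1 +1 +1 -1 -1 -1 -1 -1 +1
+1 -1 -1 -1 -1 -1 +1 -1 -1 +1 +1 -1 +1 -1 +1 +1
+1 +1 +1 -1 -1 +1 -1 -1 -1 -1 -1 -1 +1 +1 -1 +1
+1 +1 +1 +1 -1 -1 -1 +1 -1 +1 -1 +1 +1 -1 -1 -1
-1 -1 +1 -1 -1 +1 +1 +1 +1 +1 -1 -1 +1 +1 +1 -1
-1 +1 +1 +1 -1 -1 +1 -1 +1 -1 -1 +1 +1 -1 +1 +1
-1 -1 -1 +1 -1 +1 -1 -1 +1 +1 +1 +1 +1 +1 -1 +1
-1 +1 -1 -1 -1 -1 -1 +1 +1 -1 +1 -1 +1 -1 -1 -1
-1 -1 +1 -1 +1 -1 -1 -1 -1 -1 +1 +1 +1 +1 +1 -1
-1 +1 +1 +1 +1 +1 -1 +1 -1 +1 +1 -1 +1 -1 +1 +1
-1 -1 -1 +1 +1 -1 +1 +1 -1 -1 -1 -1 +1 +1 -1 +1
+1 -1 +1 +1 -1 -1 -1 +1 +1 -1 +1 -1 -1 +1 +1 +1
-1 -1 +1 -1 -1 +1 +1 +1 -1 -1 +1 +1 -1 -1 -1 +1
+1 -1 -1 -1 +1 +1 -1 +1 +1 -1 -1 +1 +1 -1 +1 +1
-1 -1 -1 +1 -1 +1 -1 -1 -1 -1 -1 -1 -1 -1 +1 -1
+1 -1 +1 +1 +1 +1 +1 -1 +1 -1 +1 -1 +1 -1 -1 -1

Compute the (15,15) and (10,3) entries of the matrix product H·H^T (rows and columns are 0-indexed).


Row 3 of H: [1, 1, 1, 1, -1, -1, -1, 1, -1, 1, -1, 1, 1, -1, -1, -1].
Row 10 of H: [-1, -1, -1, 1, 1, -1, 1, 1, -1, -1, -1, -1, 1, 1, -1, 1].
Row 15 of H: [1, -1, 1, 1, 1, 1, 1, -1, 1, -1, 1, -1, 1, -1, -1, -1].
(H·H^T)[15][15] = Σ_j H[15][j]·H[15][j] = (1)² + (-1)² + (1)² + (1)² + (1)² + (1)² + (1)² + (-1)² + (1)² + (-1)² + (1)² + (-1)² + (1)² + (-1)² + (-1)² + (-1)² = 1 + 1 + 1 + 1 + 1 + 1 + 1 + 1 + 1 + 1 + 1 + 1 + 1 + 1 + 1 + 1 = 16.
(H·H^T)[10][3] = Σ_j H[10][j]·H[3][j] = (-1)·(1) + (-1)·(1) + (-1)·(1) + (1)·(1) + (1)·(-1) + (-1)·(-1) + (1)·(-1) + (1)·(1) + (-1)·(-1) + (-1)·(1) + (-1)·(-1) + (-1)·(1) + (1)·(1) + (1)·(-1) + (-1)·(-1) + (1)·(-1) = -1 + -1 + -1 + 1 + -1 + 1 + -1 + 1 + 1 + -1 + 1 + -1 + 1 + -1 + 1 + -1 = -2.
Rows 10 and 3 are not orthogonal (dot product = -2 ≠ 0), so H is not a Hadamard matrix.

(15,15) entry = 16; (10,3) entry = -2.


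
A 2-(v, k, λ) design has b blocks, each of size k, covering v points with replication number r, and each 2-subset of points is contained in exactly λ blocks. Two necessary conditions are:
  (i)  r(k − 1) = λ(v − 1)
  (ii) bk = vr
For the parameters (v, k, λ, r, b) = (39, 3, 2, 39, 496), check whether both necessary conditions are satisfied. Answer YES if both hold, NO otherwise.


Condition (i): r(k − 1) = 39·2 = 78; λ(v − 1) = 2·38 = 76. Match? NO.
Condition (ii): bk = 496·3 = 1488; vr = 39·39 = 1521. Match? NO.
Both conditions hold? NO.

NO


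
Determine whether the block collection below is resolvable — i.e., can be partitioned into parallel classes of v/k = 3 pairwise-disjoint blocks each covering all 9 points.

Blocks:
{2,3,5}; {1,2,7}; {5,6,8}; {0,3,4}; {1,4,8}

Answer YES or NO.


v = 9, block size k = 3, number of blocks = 5.
For resolvability, blocks must partition into parallel classes of size v/k = 3.
Total blocks must therefore be a multiple of 3: 5 = 3·1 + 2 ⇒ not divisible ✗.
Resolvable? NO.

NO


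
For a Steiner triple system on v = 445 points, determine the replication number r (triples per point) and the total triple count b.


An STS(v) is a 2-(v, 3, 1) BIBD: block size k = 3, λ = 1.
Replication: r(k − 1) = λ(v − 1) ⇒ r·2 = 445 − 1 = 444 ⇒ r = 222.
Block count: bk = vr ⇒ b·3 = 445·222 = 98790 ⇒ b = 32930.
(Check via b = v(v − 1)/6 = 445·444/6 = 197580/6 = 32930.)

r = 222, b = 32930.


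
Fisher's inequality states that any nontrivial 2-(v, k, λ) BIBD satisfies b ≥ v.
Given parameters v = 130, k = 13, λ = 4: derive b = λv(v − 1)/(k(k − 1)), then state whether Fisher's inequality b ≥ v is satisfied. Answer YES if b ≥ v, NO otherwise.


r = λ(v − 1)/(k − 1) = 4·129/12 = 43.
b = vr/k = 130·43/13 = 430.
Fisher's inequality: b ≥ v ⇔ 430 ≥ 130? YES.

YES


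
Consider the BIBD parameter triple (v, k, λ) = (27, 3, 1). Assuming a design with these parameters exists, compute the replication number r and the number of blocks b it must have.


Any 2-(v, k, λ) BIBD satisfies two necessary conditions:
  (i)  Each point sits in r blocks, and counting incidences through any fixed point gives r(k − 1) = λ(v − 1), so r = λ(v − 1)/(k − 1).
  (ii) Total incidences bk = vr, so b = vr/k.
Step 1: r = λ(v − 1)/(k − 1) = 1·(27 − 1)/(3 − 1) = 1·26/2 = 26/2 = 13.
Step 2: b = vr/k = 27·13/3 = 351/3 = 117.
Check integrality: r = 13 ∈ Z ✓, b = 117 ∈ Z ✓.
(These identities are necessary conditions: they determine r and b for any design with these parameters, but do not by themselves prove that one exists.)

r = 13, b = 117.


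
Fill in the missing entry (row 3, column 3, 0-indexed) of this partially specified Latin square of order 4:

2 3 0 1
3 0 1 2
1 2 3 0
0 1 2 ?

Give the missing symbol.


Row 3 contains symbols [0, 1, 2] — missing [3].
Column 3 contains symbols [0, 1, 2] — missing [3].
The missing symbol must appear in both missing sets; intersection = [3].
Therefore the hidden value is 3.

Missing value = 3.


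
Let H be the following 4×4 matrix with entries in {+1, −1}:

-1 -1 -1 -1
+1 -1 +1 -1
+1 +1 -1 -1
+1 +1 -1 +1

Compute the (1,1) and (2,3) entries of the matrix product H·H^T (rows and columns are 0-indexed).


Row 1 of H: [1, -1, 1, -1].
Row 2 of H: [1, 1, -1, -1].
Row 3 of H: [1, 1, -1, 1].
(H·H^T)[1][1] = Σ_j H[1][j]·H[1][j] = (1)² + (-1)² + (1)² + (-1)² = 1 + 1 + 1 + 1 = 4.
(H·H^T)[2][3] = Σ_j H[2][j]·H[3][j] = (1)·(1) + (1)·(1) + (-1)·(-1) + (-1)·(1) = 1 + 1 + 1 + -1 = 2.
Rows 2 and 3 are not orthogonal (dot product = 2 ≠ 0), so H is not a Hadamard matrix.

(1,1) entry = 4; (2,3) entry = 2.


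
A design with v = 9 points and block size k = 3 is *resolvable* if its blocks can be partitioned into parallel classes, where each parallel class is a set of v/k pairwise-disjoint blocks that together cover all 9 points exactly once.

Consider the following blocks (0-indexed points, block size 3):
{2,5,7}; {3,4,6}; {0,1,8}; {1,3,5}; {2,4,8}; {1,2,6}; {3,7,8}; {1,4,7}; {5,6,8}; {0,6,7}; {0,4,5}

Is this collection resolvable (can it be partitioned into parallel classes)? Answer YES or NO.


v = 9, block size k = 3, number of blocks = 11.
For resolvability, blocks must partition into parallel classes of size v/k = 3.
Total blocks must therefore be a multiple of 3: 11 = 3·3 + 2 ⇒ not divisible ✗.
Resolvable? NO.

NO


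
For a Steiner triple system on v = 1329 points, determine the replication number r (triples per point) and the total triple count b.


An STS(v) is a 2-(v, 3, 1) BIBD: block size k = 3, λ = 1.
Replication: r(k − 1) = λ(v − 1) ⇒ r·2 = 1329 − 1 = 1328 ⇒ r = 664.
Block count: b = v(v − 1)/6 = 1329·1328/6 = 1764912/6 = 294152.

r = 664, b = 294152.


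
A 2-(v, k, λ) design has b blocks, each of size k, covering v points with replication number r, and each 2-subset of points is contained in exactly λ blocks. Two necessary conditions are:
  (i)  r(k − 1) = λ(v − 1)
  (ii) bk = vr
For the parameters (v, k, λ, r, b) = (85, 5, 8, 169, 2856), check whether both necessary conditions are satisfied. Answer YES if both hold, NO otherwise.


Condition (i): r(k − 1) = 169·4 = 676; λ(v − 1) = 8·84 = 672. Match? NO.
Condition (ii): bk = 2856·5 = 14280; vr = 85·169 = 14365. Match? NO.
Both conditions hold? NO.

NO
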